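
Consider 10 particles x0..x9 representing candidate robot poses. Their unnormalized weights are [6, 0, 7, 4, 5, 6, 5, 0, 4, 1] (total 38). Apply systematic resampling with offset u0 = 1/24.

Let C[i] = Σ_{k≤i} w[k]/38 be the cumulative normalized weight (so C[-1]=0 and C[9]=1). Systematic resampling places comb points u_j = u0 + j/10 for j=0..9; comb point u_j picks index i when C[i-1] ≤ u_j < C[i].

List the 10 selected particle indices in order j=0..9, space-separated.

C = [3/19, 3/19, 13/38, 17/38, 11/19, 14/19, 33/38, 33/38, 37/38, 1]
j=0: u_0=1/24 ∈ [0, 3/19) → index 0
j=1: u_1=17/120 ∈ [0, 3/19) → index 0
j=2: u_2=29/120 ∈ [3/19, 13/38) → index 2
j=3: u_3=41/120 ∈ [3/19, 13/38) → index 2
j=4: u_4=53/120 ∈ [13/38, 17/38) → index 3
j=5: u_5=13/24 ∈ [17/38, 11/19) → index 4
j=6: u_6=77/120 ∈ [11/19, 14/19) → index 5
j=7: u_7=89/120 ∈ [14/19, 33/38) → index 6
j=8: u_8=101/120 ∈ [14/19, 33/38) → index 6
j=9: u_9=113/120 ∈ [33/38, 37/38) → index 8

0 0 2 2 3 4 5 6 6 8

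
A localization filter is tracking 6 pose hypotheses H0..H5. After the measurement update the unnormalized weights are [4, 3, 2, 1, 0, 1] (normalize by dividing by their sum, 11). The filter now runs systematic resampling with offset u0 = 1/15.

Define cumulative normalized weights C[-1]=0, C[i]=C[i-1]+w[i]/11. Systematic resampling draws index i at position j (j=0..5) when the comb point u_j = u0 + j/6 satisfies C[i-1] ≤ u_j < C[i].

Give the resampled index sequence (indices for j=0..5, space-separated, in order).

C = [4/11, 7/11, 9/11, 10/11, 10/11, 1]
j=0: u_0=1/15 ∈ [0, 4/11) → index 0
j=1: u_1=7/30 ∈ [0, 4/11) → index 0
j=2: u_2=2/5 ∈ [4/11, 7/11) → index 1
j=3: u_3=17/30 ∈ [4/11, 7/11) → index 1
j=4: u_4=11/15 ∈ [7/11, 9/11) → index 2
j=5: u_5=9/10 ∈ [9/11, 10/11) → index 3

0 0 1 1 2 3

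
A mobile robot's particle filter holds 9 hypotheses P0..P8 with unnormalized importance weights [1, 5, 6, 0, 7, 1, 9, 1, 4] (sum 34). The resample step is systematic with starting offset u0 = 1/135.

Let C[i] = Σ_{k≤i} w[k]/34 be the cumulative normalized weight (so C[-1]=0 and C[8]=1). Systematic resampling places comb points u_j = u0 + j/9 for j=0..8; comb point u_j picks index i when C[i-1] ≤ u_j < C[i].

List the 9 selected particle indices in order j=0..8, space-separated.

C = [1/34, 3/17, 6/17, 6/17, 19/34, 10/17, 29/34, 15/17, 1]
j=0: u_0=1/135 ∈ [0, 1/34) → index 0
j=1: u_1=16/135 ∈ [1/34, 3/17) → index 1
j=2: u_2=31/135 ∈ [3/17, 6/17) → index 2
j=3: u_3=46/135 ∈ [3/17, 6/17) → index 2
j=4: u_4=61/135 ∈ [6/17, 19/34) → index 4
j=5: u_5=76/135 ∈ [19/34, 10/17) → index 5
j=6: u_6=91/135 ∈ [10/17, 29/34) → index 6
j=7: u_7=106/135 ∈ [10/17, 29/34) → index 6
j=8: u_8=121/135 ∈ [15/17, 1) → index 8

0 1 2 2 4 5 6 6 8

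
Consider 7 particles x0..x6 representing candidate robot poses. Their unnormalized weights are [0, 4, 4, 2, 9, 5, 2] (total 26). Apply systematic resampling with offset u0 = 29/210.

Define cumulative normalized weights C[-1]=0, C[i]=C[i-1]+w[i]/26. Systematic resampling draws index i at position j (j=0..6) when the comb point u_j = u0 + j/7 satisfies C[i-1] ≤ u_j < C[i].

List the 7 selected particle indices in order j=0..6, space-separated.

1 2 4 4 4 5 6

C = [0, 2/13, 4/13, 5/13, 19/26, 12/13, 1]
j=0: u_0=29/210 ∈ [0, 2/13) → index 1
j=1: u_1=59/210 ∈ [2/13, 4/13) → index 2
j=2: u_2=89/210 ∈ [5/13, 19/26) → index 4
j=3: u_3=17/30 ∈ [5/13, 19/26) → index 4
j=4: u_4=149/210 ∈ [5/13, 19/26) → index 4
j=5: u_5=179/210 ∈ [19/26, 12/13) → index 5
j=6: u_6=209/210 ∈ [12/13, 1) → index 6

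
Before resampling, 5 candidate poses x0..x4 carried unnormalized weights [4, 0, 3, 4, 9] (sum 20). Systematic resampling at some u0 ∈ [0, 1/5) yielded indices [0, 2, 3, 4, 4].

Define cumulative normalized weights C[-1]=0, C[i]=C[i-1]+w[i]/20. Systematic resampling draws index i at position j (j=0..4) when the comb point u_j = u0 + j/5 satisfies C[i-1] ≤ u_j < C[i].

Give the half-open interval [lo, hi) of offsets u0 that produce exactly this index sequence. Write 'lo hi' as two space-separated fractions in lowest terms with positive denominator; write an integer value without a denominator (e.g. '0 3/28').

C = [1/5, 1/5, 7/20, 11/20, 1]
j=0 picked index 0: u0 ∈ [0, 1/5)
j=1 picked index 2: u0 ∈ [0, 3/20)
j=2 picked index 3: u0 ∈ [-1/20, 3/20)
j=3 picked index 4: u0 ∈ [-1/20, 2/5)
j=4 picked index 4: u0 ∈ [-1/4, 1/5)
intersection: [0, 3/20)

0 3/20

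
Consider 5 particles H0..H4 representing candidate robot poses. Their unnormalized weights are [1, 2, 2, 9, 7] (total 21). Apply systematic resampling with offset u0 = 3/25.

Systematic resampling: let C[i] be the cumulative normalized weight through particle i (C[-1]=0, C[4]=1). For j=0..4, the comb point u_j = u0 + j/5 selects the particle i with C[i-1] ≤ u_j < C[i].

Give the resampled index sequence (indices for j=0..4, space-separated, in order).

1 3 3 4 4

C = [1/21, 1/7, 5/21, 2/3, 1]
j=0: u_0=3/25 ∈ [1/21, 1/7) → index 1
j=1: u_1=8/25 ∈ [5/21, 2/3) → index 3
j=2: u_2=13/25 ∈ [5/21, 2/3) → index 3
j=3: u_3=18/25 ∈ [2/3, 1) → index 4
j=4: u_4=23/25 ∈ [2/3, 1) → index 4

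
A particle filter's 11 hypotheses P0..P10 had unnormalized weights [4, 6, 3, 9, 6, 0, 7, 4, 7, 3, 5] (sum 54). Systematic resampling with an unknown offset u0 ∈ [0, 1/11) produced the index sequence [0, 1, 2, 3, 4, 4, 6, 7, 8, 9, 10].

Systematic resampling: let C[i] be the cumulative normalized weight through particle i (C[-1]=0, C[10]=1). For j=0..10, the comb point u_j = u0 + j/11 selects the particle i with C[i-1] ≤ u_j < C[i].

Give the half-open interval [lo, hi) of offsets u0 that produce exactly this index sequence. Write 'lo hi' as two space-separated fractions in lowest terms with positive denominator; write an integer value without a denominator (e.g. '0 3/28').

C = [2/27, 5/27, 13/54, 11/27, 14/27, 14/27, 35/54, 13/18, 23/27, 49/54, 1]
j=0 picked index 0: u0 ∈ [0, 2/27)
j=1 picked index 1: u0 ∈ [-5/297, 28/297)
j=2 picked index 2: u0 ∈ [1/297, 35/594)
j=3 picked index 3: u0 ∈ [-19/594, 40/297)
j=4 picked index 4: u0 ∈ [13/297, 46/297)
j=5 picked index 4: u0 ∈ [-14/297, 19/297)
j=6 picked index 6: u0 ∈ [-8/297, 61/594)
j=7 picked index 7: u0 ∈ [7/594, 17/198)
j=8 picked index 8: u0 ∈ [-1/198, 37/297)
j=9 picked index 9: u0 ∈ [10/297, 53/594)
j=10 picked index 10: u0 ∈ [-1/594, 1/11)
intersection: [13/297, 35/594)

13/297 35/594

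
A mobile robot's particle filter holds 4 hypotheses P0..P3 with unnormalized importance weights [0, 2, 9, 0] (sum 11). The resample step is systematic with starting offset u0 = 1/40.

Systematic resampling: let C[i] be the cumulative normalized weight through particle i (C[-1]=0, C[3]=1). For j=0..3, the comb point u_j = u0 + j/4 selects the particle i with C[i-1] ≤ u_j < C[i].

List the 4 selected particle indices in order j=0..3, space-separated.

1 2 2 2

C = [0, 2/11, 1, 1]
j=0: u_0=1/40 ∈ [0, 2/11) → index 1
j=1: u_1=11/40 ∈ [2/11, 1) → index 2
j=2: u_2=21/40 ∈ [2/11, 1) → index 2
j=3: u_3=31/40 ∈ [2/11, 1) → index 2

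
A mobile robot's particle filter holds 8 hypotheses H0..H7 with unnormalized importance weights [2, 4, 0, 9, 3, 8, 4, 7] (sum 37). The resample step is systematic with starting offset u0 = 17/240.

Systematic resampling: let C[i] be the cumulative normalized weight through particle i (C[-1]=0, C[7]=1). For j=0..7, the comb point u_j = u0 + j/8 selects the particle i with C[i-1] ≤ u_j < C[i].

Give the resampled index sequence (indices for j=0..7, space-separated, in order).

C = [2/37, 6/37, 6/37, 15/37, 18/37, 26/37, 30/37, 1]
j=0: u_0=17/240 ∈ [2/37, 6/37) → index 1
j=1: u_1=47/240 ∈ [6/37, 15/37) → index 3
j=2: u_2=77/240 ∈ [6/37, 15/37) → index 3
j=3: u_3=107/240 ∈ [15/37, 18/37) → index 4
j=4: u_4=137/240 ∈ [18/37, 26/37) → index 5
j=5: u_5=167/240 ∈ [18/37, 26/37) → index 5
j=6: u_6=197/240 ∈ [30/37, 1) → index 7
j=7: u_7=227/240 ∈ [30/37, 1) → index 7

1 3 3 4 5 5 7 7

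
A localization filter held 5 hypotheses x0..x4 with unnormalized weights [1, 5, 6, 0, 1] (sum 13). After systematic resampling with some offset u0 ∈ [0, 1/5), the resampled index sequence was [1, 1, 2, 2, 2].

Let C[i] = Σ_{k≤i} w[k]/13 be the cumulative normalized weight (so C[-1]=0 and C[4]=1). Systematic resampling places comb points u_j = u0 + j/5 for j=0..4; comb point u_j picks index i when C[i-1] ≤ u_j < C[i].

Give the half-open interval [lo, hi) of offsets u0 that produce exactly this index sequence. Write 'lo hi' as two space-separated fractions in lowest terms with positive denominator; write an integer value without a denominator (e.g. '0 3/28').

C = [1/13, 6/13, 12/13, 12/13, 1]
j=0 picked index 1: u0 ∈ [1/13, 6/13)
j=1 picked index 1: u0 ∈ [-8/65, 17/65)
j=2 picked index 2: u0 ∈ [4/65, 34/65)
j=3 picked index 2: u0 ∈ [-9/65, 21/65)
j=4 picked index 2: u0 ∈ [-22/65, 8/65)
intersection: [1/13, 8/65)

1/13 8/65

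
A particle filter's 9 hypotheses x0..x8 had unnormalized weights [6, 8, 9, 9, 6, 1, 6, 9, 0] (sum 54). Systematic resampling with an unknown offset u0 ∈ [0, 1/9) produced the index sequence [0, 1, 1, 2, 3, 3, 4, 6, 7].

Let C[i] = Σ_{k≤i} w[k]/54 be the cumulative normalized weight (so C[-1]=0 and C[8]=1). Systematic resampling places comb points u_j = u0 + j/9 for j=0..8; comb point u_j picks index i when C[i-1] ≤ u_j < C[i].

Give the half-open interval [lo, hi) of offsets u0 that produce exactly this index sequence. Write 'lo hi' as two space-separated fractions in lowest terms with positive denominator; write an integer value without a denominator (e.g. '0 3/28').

0 1/27

C = [1/9, 7/27, 23/54, 16/27, 19/27, 13/18, 5/6, 1, 1]
j=0 picked index 0: u0 ∈ [0, 1/9)
j=1 picked index 1: u0 ∈ [0, 4/27)
j=2 picked index 1: u0 ∈ [-1/9, 1/27)
j=3 picked index 2: u0 ∈ [-2/27, 5/54)
j=4 picked index 3: u0 ∈ [-1/54, 4/27)
j=5 picked index 3: u0 ∈ [-7/54, 1/27)
j=6 picked index 4: u0 ∈ [-2/27, 1/27)
j=7 picked index 6: u0 ∈ [-1/18, 1/18)
j=8 picked index 7: u0 ∈ [-1/18, 1/9)
intersection: [0, 1/27)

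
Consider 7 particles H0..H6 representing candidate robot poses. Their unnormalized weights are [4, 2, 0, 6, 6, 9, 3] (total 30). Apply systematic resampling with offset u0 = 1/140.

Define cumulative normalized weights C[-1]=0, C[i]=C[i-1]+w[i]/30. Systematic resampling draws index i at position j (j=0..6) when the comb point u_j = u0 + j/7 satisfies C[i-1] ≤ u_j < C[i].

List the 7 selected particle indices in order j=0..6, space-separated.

0 1 3 4 4 5 5

C = [2/15, 1/5, 1/5, 2/5, 3/5, 9/10, 1]
j=0: u_0=1/140 ∈ [0, 2/15) → index 0
j=1: u_1=3/20 ∈ [2/15, 1/5) → index 1
j=2: u_2=41/140 ∈ [1/5, 2/5) → index 3
j=3: u_3=61/140 ∈ [2/5, 3/5) → index 4
j=4: u_4=81/140 ∈ [2/5, 3/5) → index 4
j=5: u_5=101/140 ∈ [3/5, 9/10) → index 5
j=6: u_6=121/140 ∈ [3/5, 9/10) → index 5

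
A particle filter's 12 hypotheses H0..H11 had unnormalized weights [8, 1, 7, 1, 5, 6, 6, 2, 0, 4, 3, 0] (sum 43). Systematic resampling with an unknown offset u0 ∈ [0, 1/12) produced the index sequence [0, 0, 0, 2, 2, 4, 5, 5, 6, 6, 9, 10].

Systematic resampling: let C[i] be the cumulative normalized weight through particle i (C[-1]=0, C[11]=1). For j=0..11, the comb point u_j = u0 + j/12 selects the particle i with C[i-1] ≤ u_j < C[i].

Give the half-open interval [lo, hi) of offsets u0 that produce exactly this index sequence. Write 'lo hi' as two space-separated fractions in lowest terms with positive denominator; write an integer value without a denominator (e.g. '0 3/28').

7/516 5/258

C = [8/43, 9/43, 16/43, 17/43, 22/43, 28/43, 34/43, 36/43, 36/43, 40/43, 1, 1]
j=0 picked index 0: u0 ∈ [0, 8/43)
j=1 picked index 0: u0 ∈ [-1/12, 53/516)
j=2 picked index 0: u0 ∈ [-1/6, 5/258)
j=3 picked index 2: u0 ∈ [-7/172, 21/172)
j=4 picked index 2: u0 ∈ [-16/129, 5/129)
j=5 picked index 4: u0 ∈ [-11/516, 49/516)
j=6 picked index 5: u0 ∈ [1/86, 13/86)
j=7 picked index 5: u0 ∈ [-37/516, 35/516)
j=8 picked index 6: u0 ∈ [-2/129, 16/129)
j=9 picked index 6: u0 ∈ [-17/172, 7/172)
j=10 picked index 9: u0 ∈ [1/258, 25/258)
j=11 picked index 10: u0 ∈ [7/516, 1/12)
intersection: [7/516, 5/258)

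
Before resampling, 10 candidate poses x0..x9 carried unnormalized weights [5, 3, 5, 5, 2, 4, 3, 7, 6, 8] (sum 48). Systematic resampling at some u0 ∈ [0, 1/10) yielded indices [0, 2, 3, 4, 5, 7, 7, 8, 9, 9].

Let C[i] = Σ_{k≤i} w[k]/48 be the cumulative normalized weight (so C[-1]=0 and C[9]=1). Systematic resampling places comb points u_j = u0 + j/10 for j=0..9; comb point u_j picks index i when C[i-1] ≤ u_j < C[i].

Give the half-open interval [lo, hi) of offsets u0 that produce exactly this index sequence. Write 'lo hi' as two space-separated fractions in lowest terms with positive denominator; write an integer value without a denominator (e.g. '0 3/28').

C = [5/48, 1/6, 13/48, 3/8, 5/12, 1/2, 9/16, 17/24, 5/6, 1]
j=0 picked index 0: u0 ∈ [0, 5/48)
j=1 picked index 2: u0 ∈ [1/15, 41/240)
j=2 picked index 3: u0 ∈ [17/240, 7/40)
j=3 picked index 4: u0 ∈ [3/40, 7/60)
j=4 picked index 5: u0 ∈ [1/60, 1/10)
j=5 picked index 7: u0 ∈ [1/16, 5/24)
j=6 picked index 7: u0 ∈ [-3/80, 13/120)
j=7 picked index 8: u0 ∈ [1/120, 2/15)
j=8 picked index 9: u0 ∈ [1/30, 1/5)
j=9 picked index 9: u0 ∈ [-1/15, 1/10)
intersection: [3/40, 1/10)

3/40 1/10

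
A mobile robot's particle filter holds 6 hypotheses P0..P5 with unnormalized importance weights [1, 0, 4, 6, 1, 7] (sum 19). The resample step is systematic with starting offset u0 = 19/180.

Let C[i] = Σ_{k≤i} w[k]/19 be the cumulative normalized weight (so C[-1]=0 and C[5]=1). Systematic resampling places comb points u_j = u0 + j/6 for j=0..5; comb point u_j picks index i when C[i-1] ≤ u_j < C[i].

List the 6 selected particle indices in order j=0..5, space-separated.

C = [1/19, 1/19, 5/19, 11/19, 12/19, 1]
j=0: u_0=19/180 ∈ [1/19, 5/19) → index 2
j=1: u_1=49/180 ∈ [5/19, 11/19) → index 3
j=2: u_2=79/180 ∈ [5/19, 11/19) → index 3
j=3: u_3=109/180 ∈ [11/19, 12/19) → index 4
j=4: u_4=139/180 ∈ [12/19, 1) → index 5
j=5: u_5=169/180 ∈ [12/19, 1) → index 5

2 3 3 4 5 5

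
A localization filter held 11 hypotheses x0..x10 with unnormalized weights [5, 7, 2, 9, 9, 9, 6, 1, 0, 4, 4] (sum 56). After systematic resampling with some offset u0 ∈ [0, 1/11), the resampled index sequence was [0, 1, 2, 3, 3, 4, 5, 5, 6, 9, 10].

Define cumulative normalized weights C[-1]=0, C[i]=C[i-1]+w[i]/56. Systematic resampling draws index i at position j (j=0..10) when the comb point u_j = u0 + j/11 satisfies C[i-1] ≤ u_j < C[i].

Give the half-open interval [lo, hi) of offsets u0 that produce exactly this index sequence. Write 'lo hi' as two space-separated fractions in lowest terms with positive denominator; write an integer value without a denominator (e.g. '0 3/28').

C = [5/56, 3/14, 1/4, 23/56, 4/7, 41/56, 47/56, 6/7, 6/7, 13/14, 1]
j=0 picked index 0: u0 ∈ [0, 5/56)
j=1 picked index 1: u0 ∈ [-1/616, 19/154)
j=2 picked index 2: u0 ∈ [5/154, 3/44)
j=3 picked index 3: u0 ∈ [-1/44, 85/616)
j=4 picked index 3: u0 ∈ [-5/44, 29/616)
j=5 picked index 4: u0 ∈ [-27/616, 9/77)
j=6 picked index 5: u0 ∈ [2/77, 115/616)
j=7 picked index 5: u0 ∈ [-5/77, 59/616)
j=8 picked index 6: u0 ∈ [3/616, 69/616)
j=9 picked index 9: u0 ∈ [3/77, 17/154)
j=10 picked index 10: u0 ∈ [3/154, 1/11)
intersection: [3/77, 29/616)

3/77 29/616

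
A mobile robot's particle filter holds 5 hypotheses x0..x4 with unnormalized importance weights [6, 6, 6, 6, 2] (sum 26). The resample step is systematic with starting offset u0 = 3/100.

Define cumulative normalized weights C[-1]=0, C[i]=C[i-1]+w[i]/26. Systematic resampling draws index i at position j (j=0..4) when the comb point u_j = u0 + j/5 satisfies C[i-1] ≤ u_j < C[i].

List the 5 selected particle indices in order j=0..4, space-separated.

0 0 1 2 3

C = [3/13, 6/13, 9/13, 12/13, 1]
j=0: u_0=3/100 ∈ [0, 3/13) → index 0
j=1: u_1=23/100 ∈ [0, 3/13) → index 0
j=2: u_2=43/100 ∈ [3/13, 6/13) → index 1
j=3: u_3=63/100 ∈ [6/13, 9/13) → index 2
j=4: u_4=83/100 ∈ [9/13, 12/13) → index 3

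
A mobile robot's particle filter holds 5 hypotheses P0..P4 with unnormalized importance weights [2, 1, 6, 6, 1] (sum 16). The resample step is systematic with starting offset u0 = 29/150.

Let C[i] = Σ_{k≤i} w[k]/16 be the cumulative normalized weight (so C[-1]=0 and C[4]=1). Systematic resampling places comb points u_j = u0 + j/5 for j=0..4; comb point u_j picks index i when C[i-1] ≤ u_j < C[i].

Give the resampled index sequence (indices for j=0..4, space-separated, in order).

2 2 3 3 4

C = [1/8, 3/16, 9/16, 15/16, 1]
j=0: u_0=29/150 ∈ [3/16, 9/16) → index 2
j=1: u_1=59/150 ∈ [3/16, 9/16) → index 2
j=2: u_2=89/150 ∈ [9/16, 15/16) → index 3
j=3: u_3=119/150 ∈ [9/16, 15/16) → index 3
j=4: u_4=149/150 ∈ [15/16, 1) → index 4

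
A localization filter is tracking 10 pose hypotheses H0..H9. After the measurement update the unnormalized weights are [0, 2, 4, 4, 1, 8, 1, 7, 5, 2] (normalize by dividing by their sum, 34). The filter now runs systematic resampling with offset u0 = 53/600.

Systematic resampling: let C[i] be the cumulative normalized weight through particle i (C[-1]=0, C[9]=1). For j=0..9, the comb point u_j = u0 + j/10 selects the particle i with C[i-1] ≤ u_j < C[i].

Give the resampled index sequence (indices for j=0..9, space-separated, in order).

C = [0, 1/17, 3/17, 5/17, 11/34, 19/34, 10/17, 27/34, 16/17, 1]
j=0: u_0=53/600 ∈ [1/17, 3/17) → index 2
j=1: u_1=113/600 ∈ [3/17, 5/17) → index 3
j=2: u_2=173/600 ∈ [3/17, 5/17) → index 3
j=3: u_3=233/600 ∈ [11/34, 19/34) → index 5
j=4: u_4=293/600 ∈ [11/34, 19/34) → index 5
j=5: u_5=353/600 ∈ [10/17, 27/34) → index 7
j=6: u_6=413/600 ∈ [10/17, 27/34) → index 7
j=7: u_7=473/600 ∈ [10/17, 27/34) → index 7
j=8: u_8=533/600 ∈ [27/34, 16/17) → index 8
j=9: u_9=593/600 ∈ [16/17, 1) → index 9

2 3 3 5 5 7 7 7 8 9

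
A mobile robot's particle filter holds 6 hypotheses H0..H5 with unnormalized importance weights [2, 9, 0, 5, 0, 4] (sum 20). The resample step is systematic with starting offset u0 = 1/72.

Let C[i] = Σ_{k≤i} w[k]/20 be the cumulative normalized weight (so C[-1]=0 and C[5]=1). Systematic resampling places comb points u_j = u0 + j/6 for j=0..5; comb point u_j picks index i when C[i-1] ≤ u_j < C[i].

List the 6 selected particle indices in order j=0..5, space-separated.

0 1 1 1 3 5

C = [1/10, 11/20, 11/20, 4/5, 4/5, 1]
j=0: u_0=1/72 ∈ [0, 1/10) → index 0
j=1: u_1=13/72 ∈ [1/10, 11/20) → index 1
j=2: u_2=25/72 ∈ [1/10, 11/20) → index 1
j=3: u_3=37/72 ∈ [1/10, 11/20) → index 1
j=4: u_4=49/72 ∈ [11/20, 4/5) → index 3
j=5: u_5=61/72 ∈ [4/5, 1) → index 5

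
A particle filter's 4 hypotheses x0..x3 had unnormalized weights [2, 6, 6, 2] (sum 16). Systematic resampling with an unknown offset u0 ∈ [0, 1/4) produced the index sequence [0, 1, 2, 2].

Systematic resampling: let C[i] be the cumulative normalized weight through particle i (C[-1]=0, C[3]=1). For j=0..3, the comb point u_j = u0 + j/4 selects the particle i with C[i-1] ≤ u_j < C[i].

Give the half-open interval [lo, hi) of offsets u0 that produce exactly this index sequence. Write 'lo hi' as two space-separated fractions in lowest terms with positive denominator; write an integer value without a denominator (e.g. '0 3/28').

0 1/8

C = [1/8, 1/2, 7/8, 1]
j=0 picked index 0: u0 ∈ [0, 1/8)
j=1 picked index 1: u0 ∈ [-1/8, 1/4)
j=2 picked index 2: u0 ∈ [0, 3/8)
j=3 picked index 2: u0 ∈ [-1/4, 1/8)
intersection: [0, 1/8)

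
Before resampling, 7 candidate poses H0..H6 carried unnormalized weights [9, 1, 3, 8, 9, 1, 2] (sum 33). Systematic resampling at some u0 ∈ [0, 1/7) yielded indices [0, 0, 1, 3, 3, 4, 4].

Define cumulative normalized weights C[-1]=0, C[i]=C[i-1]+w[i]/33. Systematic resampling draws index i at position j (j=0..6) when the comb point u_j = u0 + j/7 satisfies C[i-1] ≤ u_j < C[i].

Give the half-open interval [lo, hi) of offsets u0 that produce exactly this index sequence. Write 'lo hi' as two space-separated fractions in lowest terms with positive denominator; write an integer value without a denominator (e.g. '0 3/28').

C = [3/11, 10/33, 13/33, 7/11, 10/11, 31/33, 1]
j=0 picked index 0: u0 ∈ [0, 3/11)
j=1 picked index 0: u0 ∈ [-1/7, 10/77)
j=2 picked index 1: u0 ∈ [-1/77, 4/231)
j=3 picked index 3: u0 ∈ [-8/231, 16/77)
j=4 picked index 3: u0 ∈ [-41/231, 5/77)
j=5 picked index 4: u0 ∈ [-6/77, 15/77)
j=6 picked index 4: u0 ∈ [-17/77, 4/77)
intersection: [0, 4/231)

0 4/231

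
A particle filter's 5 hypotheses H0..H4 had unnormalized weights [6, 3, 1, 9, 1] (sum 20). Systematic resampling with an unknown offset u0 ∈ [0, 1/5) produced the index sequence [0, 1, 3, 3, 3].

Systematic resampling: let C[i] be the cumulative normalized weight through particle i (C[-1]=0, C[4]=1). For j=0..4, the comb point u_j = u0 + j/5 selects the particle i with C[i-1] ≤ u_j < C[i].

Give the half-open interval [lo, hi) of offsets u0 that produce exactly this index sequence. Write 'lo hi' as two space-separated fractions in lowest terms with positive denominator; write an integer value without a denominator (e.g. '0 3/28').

C = [3/10, 9/20, 1/2, 19/20, 1]
j=0 picked index 0: u0 ∈ [0, 3/10)
j=1 picked index 1: u0 ∈ [1/10, 1/4)
j=2 picked index 3: u0 ∈ [1/10, 11/20)
j=3 picked index 3: u0 ∈ [-1/10, 7/20)
j=4 picked index 3: u0 ∈ [-3/10, 3/20)
intersection: [1/10, 3/20)

1/10 3/20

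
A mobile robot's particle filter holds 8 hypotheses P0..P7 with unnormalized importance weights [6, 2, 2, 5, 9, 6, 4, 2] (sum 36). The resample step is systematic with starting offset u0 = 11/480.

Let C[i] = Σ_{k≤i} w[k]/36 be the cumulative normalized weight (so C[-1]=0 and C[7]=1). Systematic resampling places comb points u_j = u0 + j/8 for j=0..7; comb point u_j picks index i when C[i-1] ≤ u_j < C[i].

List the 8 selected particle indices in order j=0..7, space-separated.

C = [1/6, 2/9, 5/18, 5/12, 2/3, 5/6, 17/18, 1]
j=0: u_0=11/480 ∈ [0, 1/6) → index 0
j=1: u_1=71/480 ∈ [0, 1/6) → index 0
j=2: u_2=131/480 ∈ [2/9, 5/18) → index 2
j=3: u_3=191/480 ∈ [5/18, 5/12) → index 3
j=4: u_4=251/480 ∈ [5/12, 2/3) → index 4
j=5: u_5=311/480 ∈ [5/12, 2/3) → index 4
j=6: u_6=371/480 ∈ [2/3, 5/6) → index 5
j=7: u_7=431/480 ∈ [5/6, 17/18) → index 6

0 0 2 3 4 4 5 6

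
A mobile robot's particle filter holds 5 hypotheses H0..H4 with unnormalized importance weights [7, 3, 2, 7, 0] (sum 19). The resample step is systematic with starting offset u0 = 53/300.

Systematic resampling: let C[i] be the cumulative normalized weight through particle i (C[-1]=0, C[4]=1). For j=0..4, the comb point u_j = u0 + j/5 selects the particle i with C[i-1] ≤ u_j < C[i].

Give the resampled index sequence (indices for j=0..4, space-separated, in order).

0 1 2 3 3

C = [7/19, 10/19, 12/19, 1, 1]
j=0: u_0=53/300 ∈ [0, 7/19) → index 0
j=1: u_1=113/300 ∈ [7/19, 10/19) → index 1
j=2: u_2=173/300 ∈ [10/19, 12/19) → index 2
j=3: u_3=233/300 ∈ [12/19, 1) → index 3
j=4: u_4=293/300 ∈ [12/19, 1) → index 3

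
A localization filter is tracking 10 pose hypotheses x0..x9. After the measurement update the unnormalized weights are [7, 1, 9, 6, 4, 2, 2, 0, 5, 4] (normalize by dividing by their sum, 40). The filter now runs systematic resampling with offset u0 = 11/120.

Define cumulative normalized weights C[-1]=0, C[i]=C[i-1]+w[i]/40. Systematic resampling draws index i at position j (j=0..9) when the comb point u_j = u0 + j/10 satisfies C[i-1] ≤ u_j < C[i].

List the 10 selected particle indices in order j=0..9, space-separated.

0 1 2 2 3 4 5 8 8 9

C = [7/40, 1/5, 17/40, 23/40, 27/40, 29/40, 31/40, 31/40, 9/10, 1]
j=0: u_0=11/120 ∈ [0, 7/40) → index 0
j=1: u_1=23/120 ∈ [7/40, 1/5) → index 1
j=2: u_2=7/24 ∈ [1/5, 17/40) → index 2
j=3: u_3=47/120 ∈ [1/5, 17/40) → index 2
j=4: u_4=59/120 ∈ [17/40, 23/40) → index 3
j=5: u_5=71/120 ∈ [23/40, 27/40) → index 4
j=6: u_6=83/120 ∈ [27/40, 29/40) → index 5
j=7: u_7=19/24 ∈ [31/40, 9/10) → index 8
j=8: u_8=107/120 ∈ [31/40, 9/10) → index 8
j=9: u_9=119/120 ∈ [9/10, 1) → index 9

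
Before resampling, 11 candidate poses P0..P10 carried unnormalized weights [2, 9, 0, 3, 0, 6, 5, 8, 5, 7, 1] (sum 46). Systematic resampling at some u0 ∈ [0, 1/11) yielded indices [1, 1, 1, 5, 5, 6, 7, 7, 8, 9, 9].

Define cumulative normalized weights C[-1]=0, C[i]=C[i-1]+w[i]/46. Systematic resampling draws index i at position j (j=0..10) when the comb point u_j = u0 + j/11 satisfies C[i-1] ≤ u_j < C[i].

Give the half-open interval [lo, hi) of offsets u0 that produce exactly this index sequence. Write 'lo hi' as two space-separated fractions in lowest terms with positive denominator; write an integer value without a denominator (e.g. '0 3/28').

C = [1/23, 11/46, 11/46, 7/23, 7/23, 10/23, 25/46, 33/46, 19/23, 45/46, 1]
j=0 picked index 1: u0 ∈ [1/23, 11/46)
j=1 picked index 1: u0 ∈ [-12/253, 75/506)
j=2 picked index 1: u0 ∈ [-35/253, 29/506)
j=3 picked index 5: u0 ∈ [8/253, 41/253)
j=4 picked index 5: u0 ∈ [-15/253, 18/253)
j=5 picked index 6: u0 ∈ [-5/253, 45/506)
j=6 picked index 7: u0 ∈ [-1/506, 87/506)
j=7 picked index 7: u0 ∈ [-47/506, 41/506)
j=8 picked index 8: u0 ∈ [-5/506, 25/253)
j=9 picked index 9: u0 ∈ [2/253, 81/506)
j=10 picked index 9: u0 ∈ [-21/253, 35/506)
intersection: [1/23, 29/506)

1/23 29/506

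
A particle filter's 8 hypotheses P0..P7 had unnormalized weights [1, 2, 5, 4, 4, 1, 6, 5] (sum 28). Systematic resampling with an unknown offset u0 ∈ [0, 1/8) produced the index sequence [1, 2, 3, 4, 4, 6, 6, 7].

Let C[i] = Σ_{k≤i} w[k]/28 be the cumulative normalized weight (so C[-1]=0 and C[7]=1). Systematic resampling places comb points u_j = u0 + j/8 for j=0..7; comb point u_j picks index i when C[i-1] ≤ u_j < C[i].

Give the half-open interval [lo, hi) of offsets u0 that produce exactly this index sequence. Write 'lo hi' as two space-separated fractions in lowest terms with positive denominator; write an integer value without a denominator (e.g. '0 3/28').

C = [1/28, 3/28, 2/7, 3/7, 4/7, 17/28, 23/28, 1]
j=0 picked index 1: u0 ∈ [1/28, 3/28)
j=1 picked index 2: u0 ∈ [-1/56, 9/56)
j=2 picked index 3: u0 ∈ [1/28, 5/28)
j=3 picked index 4: u0 ∈ [3/56, 11/56)
j=4 picked index 4: u0 ∈ [-1/14, 1/14)
j=5 picked index 6: u0 ∈ [-1/56, 11/56)
j=6 picked index 6: u0 ∈ [-1/7, 1/14)
j=7 picked index 7: u0 ∈ [-3/56, 1/8)
intersection: [3/56, 1/14)

3/56 1/14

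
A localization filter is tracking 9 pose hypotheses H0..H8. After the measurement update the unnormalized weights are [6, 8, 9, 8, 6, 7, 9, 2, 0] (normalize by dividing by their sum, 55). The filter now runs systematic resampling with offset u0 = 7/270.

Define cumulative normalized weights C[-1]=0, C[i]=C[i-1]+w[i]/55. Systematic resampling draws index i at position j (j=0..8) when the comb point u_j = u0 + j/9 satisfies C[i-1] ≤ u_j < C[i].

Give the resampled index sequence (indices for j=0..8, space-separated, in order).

0 1 1 2 3 4 5 6 6

C = [6/55, 14/55, 23/55, 31/55, 37/55, 4/5, 53/55, 1, 1]
j=0: u_0=7/270 ∈ [0, 6/55) → index 0
j=1: u_1=37/270 ∈ [6/55, 14/55) → index 1
j=2: u_2=67/270 ∈ [6/55, 14/55) → index 1
j=3: u_3=97/270 ∈ [14/55, 23/55) → index 2
j=4: u_4=127/270 ∈ [23/55, 31/55) → index 3
j=5: u_5=157/270 ∈ [31/55, 37/55) → index 4
j=6: u_6=187/270 ∈ [37/55, 4/5) → index 5
j=7: u_7=217/270 ∈ [4/5, 53/55) → index 6
j=8: u_8=247/270 ∈ [4/5, 53/55) → index 6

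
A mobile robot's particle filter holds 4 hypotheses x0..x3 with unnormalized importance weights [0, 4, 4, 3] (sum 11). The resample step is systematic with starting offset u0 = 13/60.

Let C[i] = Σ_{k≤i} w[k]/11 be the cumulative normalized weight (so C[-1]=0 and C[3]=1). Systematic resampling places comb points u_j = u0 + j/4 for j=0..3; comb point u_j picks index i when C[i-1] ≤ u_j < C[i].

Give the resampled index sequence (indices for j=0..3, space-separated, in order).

1 2 2 3

C = [0, 4/11, 8/11, 1]
j=0: u_0=13/60 ∈ [0, 4/11) → index 1
j=1: u_1=7/15 ∈ [4/11, 8/11) → index 2
j=2: u_2=43/60 ∈ [4/11, 8/11) → index 2
j=3: u_3=29/30 ∈ [8/11, 1) → index 3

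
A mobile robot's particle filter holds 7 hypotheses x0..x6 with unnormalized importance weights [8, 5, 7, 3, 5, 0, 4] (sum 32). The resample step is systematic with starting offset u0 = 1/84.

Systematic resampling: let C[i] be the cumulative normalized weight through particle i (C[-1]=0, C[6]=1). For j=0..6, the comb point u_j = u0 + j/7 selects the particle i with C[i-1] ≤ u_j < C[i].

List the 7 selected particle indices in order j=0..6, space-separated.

C = [1/4, 13/32, 5/8, 23/32, 7/8, 7/8, 1]
j=0: u_0=1/84 ∈ [0, 1/4) → index 0
j=1: u_1=13/84 ∈ [0, 1/4) → index 0
j=2: u_2=25/84 ∈ [1/4, 13/32) → index 1
j=3: u_3=37/84 ∈ [13/32, 5/8) → index 2
j=4: u_4=7/12 ∈ [13/32, 5/8) → index 2
j=5: u_5=61/84 ∈ [23/32, 7/8) → index 4
j=6: u_6=73/84 ∈ [23/32, 7/8) → index 4

0 0 1 2 2 4 4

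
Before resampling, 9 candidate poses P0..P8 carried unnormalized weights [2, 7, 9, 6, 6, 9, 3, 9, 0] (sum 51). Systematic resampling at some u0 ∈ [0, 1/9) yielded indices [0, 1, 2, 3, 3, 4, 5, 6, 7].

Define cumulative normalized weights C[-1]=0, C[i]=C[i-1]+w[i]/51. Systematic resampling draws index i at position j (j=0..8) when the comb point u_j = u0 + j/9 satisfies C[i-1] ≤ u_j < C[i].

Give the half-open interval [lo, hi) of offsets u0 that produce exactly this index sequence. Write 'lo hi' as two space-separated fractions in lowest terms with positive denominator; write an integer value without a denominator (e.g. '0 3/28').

C = [2/51, 3/17, 6/17, 8/17, 10/17, 13/17, 14/17, 1, 1]
j=0 picked index 0: u0 ∈ [0, 2/51)
j=1 picked index 1: u0 ∈ [-11/153, 10/153)
j=2 picked index 2: u0 ∈ [-7/153, 20/153)
j=3 picked index 3: u0 ∈ [1/51, 7/51)
j=4 picked index 3: u0 ∈ [-14/153, 4/153)
j=5 picked index 4: u0 ∈ [-13/153, 5/153)
j=6 picked index 5: u0 ∈ [-4/51, 5/51)
j=7 picked index 6: u0 ∈ [-2/153, 7/153)
j=8 picked index 7: u0 ∈ [-10/153, 1/9)
intersection: [1/51, 4/153)

1/51 4/153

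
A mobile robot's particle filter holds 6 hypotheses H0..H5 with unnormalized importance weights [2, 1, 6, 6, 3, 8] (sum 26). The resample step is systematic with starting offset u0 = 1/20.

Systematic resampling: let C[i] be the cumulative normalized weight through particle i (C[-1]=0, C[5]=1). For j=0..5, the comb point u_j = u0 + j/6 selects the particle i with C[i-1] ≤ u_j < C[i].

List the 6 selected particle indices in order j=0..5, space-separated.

C = [1/13, 3/26, 9/26, 15/26, 9/13, 1]
j=0: u_0=1/20 ∈ [0, 1/13) → index 0
j=1: u_1=13/60 ∈ [3/26, 9/26) → index 2
j=2: u_2=23/60 ∈ [9/26, 15/26) → index 3
j=3: u_3=11/20 ∈ [9/26, 15/26) → index 3
j=4: u_4=43/60 ∈ [9/13, 1) → index 5
j=5: u_5=53/60 ∈ [9/13, 1) → index 5

0 2 3 3 5 5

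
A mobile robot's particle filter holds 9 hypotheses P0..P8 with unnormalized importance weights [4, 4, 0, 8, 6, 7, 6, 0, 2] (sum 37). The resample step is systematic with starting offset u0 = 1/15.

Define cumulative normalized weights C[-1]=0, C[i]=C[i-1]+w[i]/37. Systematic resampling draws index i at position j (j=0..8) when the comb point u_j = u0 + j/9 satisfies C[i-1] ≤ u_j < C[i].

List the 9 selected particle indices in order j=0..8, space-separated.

0 1 3 3 4 5 5 6 8

C = [4/37, 8/37, 8/37, 16/37, 22/37, 29/37, 35/37, 35/37, 1]
j=0: u_0=1/15 ∈ [0, 4/37) → index 0
j=1: u_1=8/45 ∈ [4/37, 8/37) → index 1
j=2: u_2=13/45 ∈ [8/37, 16/37) → index 3
j=3: u_3=2/5 ∈ [8/37, 16/37) → index 3
j=4: u_4=23/45 ∈ [16/37, 22/37) → index 4
j=5: u_5=28/45 ∈ [22/37, 29/37) → index 5
j=6: u_6=11/15 ∈ [22/37, 29/37) → index 5
j=7: u_7=38/45 ∈ [29/37, 35/37) → index 6
j=8: u_8=43/45 ∈ [35/37, 1) → index 8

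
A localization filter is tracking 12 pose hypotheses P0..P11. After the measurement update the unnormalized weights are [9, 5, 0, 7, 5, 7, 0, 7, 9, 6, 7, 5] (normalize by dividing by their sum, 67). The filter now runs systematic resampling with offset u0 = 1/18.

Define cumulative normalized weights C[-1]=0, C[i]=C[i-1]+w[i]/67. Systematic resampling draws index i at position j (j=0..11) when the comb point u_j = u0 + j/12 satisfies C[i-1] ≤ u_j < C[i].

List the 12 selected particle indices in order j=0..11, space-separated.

C = [9/67, 14/67, 14/67, 21/67, 26/67, 33/67, 33/67, 40/67, 49/67, 55/67, 62/67, 1]
j=0: u_0=1/18 ∈ [0, 9/67) → index 0
j=1: u_1=5/36 ∈ [9/67, 14/67) → index 1
j=2: u_2=2/9 ∈ [14/67, 21/67) → index 3
j=3: u_3=11/36 ∈ [14/67, 21/67) → index 3
j=4: u_4=7/18 ∈ [26/67, 33/67) → index 5
j=5: u_5=17/36 ∈ [26/67, 33/67) → index 5
j=6: u_6=5/9 ∈ [33/67, 40/67) → index 7
j=7: u_7=23/36 ∈ [40/67, 49/67) → index 8
j=8: u_8=13/18 ∈ [40/67, 49/67) → index 8
j=9: u_9=29/36 ∈ [49/67, 55/67) → index 9
j=10: u_10=8/9 ∈ [55/67, 62/67) → index 10
j=11: u_11=35/36 ∈ [62/67, 1) → index 11

0 1 3 3 5 5 7 8 8 9 10 11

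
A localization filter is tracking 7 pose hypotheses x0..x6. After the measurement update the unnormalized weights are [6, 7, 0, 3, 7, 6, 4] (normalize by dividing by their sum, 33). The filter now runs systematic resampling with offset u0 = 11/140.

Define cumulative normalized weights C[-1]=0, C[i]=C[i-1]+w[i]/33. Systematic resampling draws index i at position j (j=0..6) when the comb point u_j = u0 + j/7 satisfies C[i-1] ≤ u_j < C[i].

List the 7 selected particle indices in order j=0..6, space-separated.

0 1 1 4 4 5 6

C = [2/11, 13/33, 13/33, 16/33, 23/33, 29/33, 1]
j=0: u_0=11/140 ∈ [0, 2/11) → index 0
j=1: u_1=31/140 ∈ [2/11, 13/33) → index 1
j=2: u_2=51/140 ∈ [2/11, 13/33) → index 1
j=3: u_3=71/140 ∈ [16/33, 23/33) → index 4
j=4: u_4=13/20 ∈ [16/33, 23/33) → index 4
j=5: u_5=111/140 ∈ [23/33, 29/33) → index 5
j=6: u_6=131/140 ∈ [29/33, 1) → index 6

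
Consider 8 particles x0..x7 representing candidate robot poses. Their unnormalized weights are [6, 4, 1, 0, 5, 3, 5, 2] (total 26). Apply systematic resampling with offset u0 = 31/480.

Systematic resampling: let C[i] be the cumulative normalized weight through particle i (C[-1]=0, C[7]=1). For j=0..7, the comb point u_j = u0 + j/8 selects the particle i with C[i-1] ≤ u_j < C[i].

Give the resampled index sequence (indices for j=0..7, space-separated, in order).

C = [3/13, 5/13, 11/26, 11/26, 8/13, 19/26, 12/13, 1]
j=0: u_0=31/480 ∈ [0, 3/13) → index 0
j=1: u_1=91/480 ∈ [0, 3/13) → index 0
j=2: u_2=151/480 ∈ [3/13, 5/13) → index 1
j=3: u_3=211/480 ∈ [11/26, 8/13) → index 4
j=4: u_4=271/480 ∈ [11/26, 8/13) → index 4
j=5: u_5=331/480 ∈ [8/13, 19/26) → index 5
j=6: u_6=391/480 ∈ [19/26, 12/13) → index 6
j=7: u_7=451/480 ∈ [12/13, 1) → index 7

0 0 1 4 4 5 6 7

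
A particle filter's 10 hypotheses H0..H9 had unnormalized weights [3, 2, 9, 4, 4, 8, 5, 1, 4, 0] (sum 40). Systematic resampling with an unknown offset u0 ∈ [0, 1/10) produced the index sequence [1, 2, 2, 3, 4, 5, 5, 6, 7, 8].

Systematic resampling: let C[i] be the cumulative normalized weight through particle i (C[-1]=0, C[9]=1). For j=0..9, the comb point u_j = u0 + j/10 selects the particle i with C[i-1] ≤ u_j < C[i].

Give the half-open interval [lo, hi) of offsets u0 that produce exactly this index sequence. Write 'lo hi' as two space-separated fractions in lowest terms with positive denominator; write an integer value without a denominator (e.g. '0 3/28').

C = [3/40, 1/8, 7/20, 9/20, 11/20, 3/4, 7/8, 9/10, 1, 1]
j=0 picked index 1: u0 ∈ [3/40, 1/8)
j=1 picked index 2: u0 ∈ [1/40, 1/4)
j=2 picked index 2: u0 ∈ [-3/40, 3/20)
j=3 picked index 3: u0 ∈ [1/20, 3/20)
j=4 picked index 4: u0 ∈ [1/20, 3/20)
j=5 picked index 5: u0 ∈ [1/20, 1/4)
j=6 picked index 5: u0 ∈ [-1/20, 3/20)
j=7 picked index 6: u0 ∈ [1/20, 7/40)
j=8 picked index 7: u0 ∈ [3/40, 1/10)
j=9 picked index 8: u0 ∈ [0, 1/10)
intersection: [3/40, 1/10)

3/40 1/10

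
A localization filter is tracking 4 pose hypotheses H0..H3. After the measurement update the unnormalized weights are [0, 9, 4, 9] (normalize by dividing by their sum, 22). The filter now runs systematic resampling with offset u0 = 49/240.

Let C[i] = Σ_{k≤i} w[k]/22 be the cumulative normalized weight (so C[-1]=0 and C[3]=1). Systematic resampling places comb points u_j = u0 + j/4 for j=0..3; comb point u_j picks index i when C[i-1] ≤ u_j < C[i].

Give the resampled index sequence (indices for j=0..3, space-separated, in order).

1 2 3 3

C = [0, 9/22, 13/22, 1]
j=0: u_0=49/240 ∈ [0, 9/22) → index 1
j=1: u_1=109/240 ∈ [9/22, 13/22) → index 2
j=2: u_2=169/240 ∈ [13/22, 1) → index 3
j=3: u_3=229/240 ∈ [13/22, 1) → index 3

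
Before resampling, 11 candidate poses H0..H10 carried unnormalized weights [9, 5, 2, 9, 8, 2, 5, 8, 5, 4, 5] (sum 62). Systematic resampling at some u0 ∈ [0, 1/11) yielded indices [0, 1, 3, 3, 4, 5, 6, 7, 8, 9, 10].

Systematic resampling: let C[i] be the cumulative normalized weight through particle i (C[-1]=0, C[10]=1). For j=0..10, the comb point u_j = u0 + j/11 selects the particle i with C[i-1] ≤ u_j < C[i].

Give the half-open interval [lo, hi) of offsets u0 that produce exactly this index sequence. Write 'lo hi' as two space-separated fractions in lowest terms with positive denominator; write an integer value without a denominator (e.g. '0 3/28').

53/682 1/11

C = [9/62, 7/31, 8/31, 25/62, 33/62, 35/62, 20/31, 24/31, 53/62, 57/62, 1]
j=0 picked index 0: u0 ∈ [0, 9/62)
j=1 picked index 1: u0 ∈ [37/682, 46/341)
j=2 picked index 3: u0 ∈ [26/341, 151/682)
j=3 picked index 3: u0 ∈ [-5/341, 89/682)
j=4 picked index 4: u0 ∈ [27/682, 115/682)
j=5 picked index 5: u0 ∈ [53/682, 75/682)
j=6 picked index 6: u0 ∈ [13/682, 34/341)
j=7 picked index 7: u0 ∈ [3/341, 47/341)
j=8 picked index 8: u0 ∈ [16/341, 87/682)
j=9 picked index 9: u0 ∈ [25/682, 69/682)
j=10 picked index 10: u0 ∈ [7/682, 1/11)
intersection: [53/682, 1/11)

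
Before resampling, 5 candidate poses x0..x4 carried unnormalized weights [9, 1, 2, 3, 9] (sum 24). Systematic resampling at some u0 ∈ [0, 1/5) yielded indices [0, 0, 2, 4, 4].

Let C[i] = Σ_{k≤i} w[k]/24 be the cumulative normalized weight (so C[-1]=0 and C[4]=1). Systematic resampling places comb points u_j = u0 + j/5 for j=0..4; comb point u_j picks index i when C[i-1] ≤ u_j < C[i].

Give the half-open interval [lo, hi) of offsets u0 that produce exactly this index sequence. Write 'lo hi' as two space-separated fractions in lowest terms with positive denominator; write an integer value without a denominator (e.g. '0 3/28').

1/40 1/10

C = [3/8, 5/12, 1/2, 5/8, 1]
j=0 picked index 0: u0 ∈ [0, 3/8)
j=1 picked index 0: u0 ∈ [-1/5, 7/40)
j=2 picked index 2: u0 ∈ [1/60, 1/10)
j=3 picked index 4: u0 ∈ [1/40, 2/5)
j=4 picked index 4: u0 ∈ [-7/40, 1/5)
intersection: [1/40, 1/10)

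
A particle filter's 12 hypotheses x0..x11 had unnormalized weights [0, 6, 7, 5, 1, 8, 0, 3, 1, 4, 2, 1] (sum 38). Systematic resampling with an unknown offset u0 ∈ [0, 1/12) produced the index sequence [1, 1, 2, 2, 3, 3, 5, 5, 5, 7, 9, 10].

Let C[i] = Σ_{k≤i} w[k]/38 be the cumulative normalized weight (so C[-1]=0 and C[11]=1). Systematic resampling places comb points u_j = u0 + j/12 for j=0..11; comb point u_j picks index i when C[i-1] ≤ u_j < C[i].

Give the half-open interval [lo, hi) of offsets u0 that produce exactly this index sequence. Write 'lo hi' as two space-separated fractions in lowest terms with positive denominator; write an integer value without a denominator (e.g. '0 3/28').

1/114 3/76

C = [0, 3/19, 13/38, 9/19, 1/2, 27/38, 27/38, 15/19, 31/38, 35/38, 37/38, 1]
j=0 picked index 1: u0 ∈ [0, 3/19)
j=1 picked index 1: u0 ∈ [-1/12, 17/228)
j=2 picked index 2: u0 ∈ [-1/114, 10/57)
j=3 picked index 2: u0 ∈ [-7/76, 7/76)
j=4 picked index 3: u0 ∈ [1/114, 8/57)
j=5 picked index 3: u0 ∈ [-17/228, 13/228)
j=6 picked index 5: u0 ∈ [0, 4/19)
j=7 picked index 5: u0 ∈ [-1/12, 29/228)
j=8 picked index 5: u0 ∈ [-1/6, 5/114)
j=9 picked index 7: u0 ∈ [-3/76, 3/76)
j=10 picked index 9: u0 ∈ [-1/57, 5/57)
j=11 picked index 10: u0 ∈ [1/228, 13/228)
intersection: [1/114, 3/76)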